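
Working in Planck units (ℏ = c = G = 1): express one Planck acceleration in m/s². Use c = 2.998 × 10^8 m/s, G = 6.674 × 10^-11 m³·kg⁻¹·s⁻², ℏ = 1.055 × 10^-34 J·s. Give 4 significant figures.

5.560 × 10^51 m/s²

The unique combination of the constants set to 1 with dimensions of acceleration is a_P = √(c⁷/(ℏG)).
  = √(3.092 × 10^103)
  = 5.560 × 10^51 m/s²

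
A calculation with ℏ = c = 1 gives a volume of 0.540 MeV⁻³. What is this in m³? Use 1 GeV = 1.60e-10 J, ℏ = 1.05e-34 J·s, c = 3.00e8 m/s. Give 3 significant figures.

Volume is [L]³ = [E]⁻³·(ℏc)³.
1 GeV⁻³ → (ℏc)³ × (1 GeV in J)⁻³ = 7.63e-48 m³.
Convert the energy scale: 0.540 MeV⁻³ = 5.40e8 GeV⁻³.
Result: 5.40e8 × 7.63e-48 = 4.12e-39 m³.

4.12e-39 m³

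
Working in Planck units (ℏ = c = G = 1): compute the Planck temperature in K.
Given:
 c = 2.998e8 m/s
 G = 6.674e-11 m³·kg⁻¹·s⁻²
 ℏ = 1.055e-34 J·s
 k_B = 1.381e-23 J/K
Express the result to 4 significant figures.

1.417e32 K

The unique combination of the constants set to 1 with dimensions of temperature is T_P = √(ℏc⁵/G) / k_B.
  = √(3.828e18) × 7.241e22
  = 1.417e32 K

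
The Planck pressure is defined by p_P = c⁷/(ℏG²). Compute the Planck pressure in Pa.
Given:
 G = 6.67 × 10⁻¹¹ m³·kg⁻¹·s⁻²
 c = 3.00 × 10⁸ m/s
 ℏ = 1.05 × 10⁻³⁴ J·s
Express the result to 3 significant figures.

p_P = c⁷/(ℏG²)
  = 2.19 × 10⁵⁹ / 4.67 × 10⁻⁵⁵
  = 4.68 × 10¹¹³ Pa

4.68 × 10¹¹³ Pa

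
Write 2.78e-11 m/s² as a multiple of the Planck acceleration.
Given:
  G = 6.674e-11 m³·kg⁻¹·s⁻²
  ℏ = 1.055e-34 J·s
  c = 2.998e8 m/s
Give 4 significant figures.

5.000e-63

Planck acceleration: a_P = √(c⁷/(ℏG)) = 5.560e51 m/s².
2.78e-11 / 5.560e51 = 5.000e-63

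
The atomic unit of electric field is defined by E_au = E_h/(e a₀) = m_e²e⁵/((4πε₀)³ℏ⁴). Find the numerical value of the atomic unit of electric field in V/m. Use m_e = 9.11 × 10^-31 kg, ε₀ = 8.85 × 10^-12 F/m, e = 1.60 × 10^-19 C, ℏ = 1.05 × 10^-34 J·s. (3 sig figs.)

5.20 × 10^11 V/m

E_au = E_h/(e a₀) = m_e²e⁵/((4πε₀)³ℏ⁴)
E_h = 4.38 × 10^-18 J
a₀ = 5.26 × 10^-11 m
E_h/(e·a₀) = 5.20 × 10^11 V/m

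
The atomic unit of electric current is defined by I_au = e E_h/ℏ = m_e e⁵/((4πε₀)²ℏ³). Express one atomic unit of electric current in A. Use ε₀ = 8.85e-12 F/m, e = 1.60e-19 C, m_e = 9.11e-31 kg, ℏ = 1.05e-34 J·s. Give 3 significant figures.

6.67e-3 A

I_au = e E_h/ℏ = m_e e⁵/((4πε₀)²ℏ³)
E_h = 4.38e-18 J
e·E_h/ℏ = 6.67e-3 A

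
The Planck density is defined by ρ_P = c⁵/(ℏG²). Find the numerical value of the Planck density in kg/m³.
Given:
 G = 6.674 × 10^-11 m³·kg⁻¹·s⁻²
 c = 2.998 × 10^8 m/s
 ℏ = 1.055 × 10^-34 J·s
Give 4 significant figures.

5.154 × 10^96 kg/m³

ρ_P = c⁵/(ℏG²)
  = 2.422 × 10^42 / 4.699 × 10^-55
  = 5.154 × 10^96 kg/m³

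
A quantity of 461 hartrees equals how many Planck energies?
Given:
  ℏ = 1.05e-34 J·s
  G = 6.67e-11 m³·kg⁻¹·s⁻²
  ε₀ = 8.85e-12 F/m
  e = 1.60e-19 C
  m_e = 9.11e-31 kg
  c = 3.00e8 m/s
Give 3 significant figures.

1.03e-24

hartree: E_h = m_e e⁴/(4πε₀ℏ)² = 4.38e-18 J
Planck energy: E_P = √(ℏc⁵/G) = 1.96e9 J
461 × 4.38e-18 / 1.96e9 = 1.03e-24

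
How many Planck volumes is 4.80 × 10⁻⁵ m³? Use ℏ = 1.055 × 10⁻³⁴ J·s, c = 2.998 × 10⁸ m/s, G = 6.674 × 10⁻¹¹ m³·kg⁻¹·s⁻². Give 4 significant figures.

Planck volume: V_P = (ℏG/c³)^(3/2) = 4.224 × 10⁻¹⁰⁵ m³.
4.80 × 10⁻⁵ / 4.224 × 10⁻¹⁰⁵ = 1.136 × 10¹⁰⁰

1.136 × 10¹⁰⁰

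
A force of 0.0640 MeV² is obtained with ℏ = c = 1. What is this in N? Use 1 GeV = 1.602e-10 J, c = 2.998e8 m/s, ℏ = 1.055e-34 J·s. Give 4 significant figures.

0.05193 N

Force is [E]/[L] = [E]²/(ℏc); restore (ℏc)⁻¹.
1 GeV² → 1/(ℏc) × (1 GeV in J)² = 8.114e5 N.
Convert the energy scale: 0.0640 MeV² = 6.40e-8 GeV².
Result: 6.40e-8 × 8.114e5 = 0.05193 N.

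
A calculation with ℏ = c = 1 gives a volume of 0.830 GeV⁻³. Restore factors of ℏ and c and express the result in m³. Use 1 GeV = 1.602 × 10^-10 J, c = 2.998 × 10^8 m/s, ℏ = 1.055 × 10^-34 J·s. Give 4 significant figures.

Volume is [L]³ = [E]⁻³·(ℏc)³.
1 GeV⁻³ → (ℏc)³ × (1 GeV in J)⁻³ = 7.696 × 10^-48 m³.
Result: 0.830 × 7.696 × 10^-48 = 6.388 × 10^-48 m³.

6.388 × 10^-48 m³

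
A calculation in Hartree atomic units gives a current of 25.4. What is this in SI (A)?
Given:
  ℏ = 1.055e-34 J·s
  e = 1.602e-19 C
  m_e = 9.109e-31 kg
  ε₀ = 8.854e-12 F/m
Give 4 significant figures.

One atomic unit of electric current: I_au = e E_h/ℏ = m_e e⁵/((4πε₀)²ℏ³) = 6.612e-3 A.
25.4 × 6.612e-3 A = 0.1679 A

0.1679 A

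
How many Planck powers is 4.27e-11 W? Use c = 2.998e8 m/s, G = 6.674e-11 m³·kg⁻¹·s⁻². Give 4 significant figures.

1.177e-63

Planck power: P_P = c⁵/G = 3.629e52 W.
4.27e-11 / 3.629e52 = 1.177e-63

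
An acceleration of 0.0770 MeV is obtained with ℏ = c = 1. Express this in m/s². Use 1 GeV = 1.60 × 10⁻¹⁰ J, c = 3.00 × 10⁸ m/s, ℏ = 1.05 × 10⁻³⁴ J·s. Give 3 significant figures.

3.52 × 10²⁸ m/s²

Acceleration is [L]/[T]² = c·[E]/ℏ.
1 GeV → c/ℏ × (1 GeV in J) = 4.57 × 10³² m/s².
Convert the energy scale: 0.0770 MeV = 7.70 × 10⁻⁵ GeV.
Result: 7.70 × 10⁻⁵ × 4.57 × 10³² = 3.52 × 10²⁸ m/s².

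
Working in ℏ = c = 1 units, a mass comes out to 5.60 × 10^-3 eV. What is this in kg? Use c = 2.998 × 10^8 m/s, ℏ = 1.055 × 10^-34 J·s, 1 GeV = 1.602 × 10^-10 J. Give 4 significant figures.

Mass is [E]/c²; divide by c².
1 GeV → 1/c² × (1 GeV in J) = 1.782 × 10^-27 kg.
Convert the energy scale: 5.60 × 10^-3 eV = 5.60 × 10^-12 GeV.
Result: 5.60 × 10^-12 × 1.782 × 10^-27 = 9.981 × 10^-39 kg.

9.981 × 10^-39 kg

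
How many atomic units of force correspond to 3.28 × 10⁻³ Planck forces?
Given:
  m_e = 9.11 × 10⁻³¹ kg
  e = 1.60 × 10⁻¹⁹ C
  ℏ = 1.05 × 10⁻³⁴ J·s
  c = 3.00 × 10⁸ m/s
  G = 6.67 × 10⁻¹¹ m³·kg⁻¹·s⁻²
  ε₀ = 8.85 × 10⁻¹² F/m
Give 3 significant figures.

Planck force: F_P = c⁴/G = 1.21 × 10⁴⁴ N
atomic unit of force: F_au = E_h/a₀ = m_e²e⁶/((4πε₀)³ℏ⁴) = 8.33 × 10⁻⁸ N
3.28 × 10⁻³ × 1.21 × 10⁴⁴ / 8.33 × 10⁻⁸ = 4.78 × 10⁴⁸

4.78 × 10⁴⁸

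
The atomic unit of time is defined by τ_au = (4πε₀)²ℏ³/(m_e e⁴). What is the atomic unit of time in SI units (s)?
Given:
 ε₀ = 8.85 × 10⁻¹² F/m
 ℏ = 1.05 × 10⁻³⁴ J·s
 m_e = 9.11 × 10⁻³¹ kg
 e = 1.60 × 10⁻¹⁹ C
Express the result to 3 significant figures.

τ_au = (4πε₀)²ℏ³/(m_e e⁴)
E_h = 4.38 × 10⁻¹⁸ J
ℏ/E_h = 2.40 × 10⁻¹⁷ s

2.40 × 10⁻¹⁷ s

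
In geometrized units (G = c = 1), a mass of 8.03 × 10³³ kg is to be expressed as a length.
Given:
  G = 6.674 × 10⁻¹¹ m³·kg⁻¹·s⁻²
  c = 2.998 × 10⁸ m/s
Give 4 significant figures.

In G = c = 1 units mass has dimensions of length; the conversion factor is G/c².
8.03 × 10³³ kg × (G/c²) = 5.963 × 10⁶ m

5.963 × 10⁶ m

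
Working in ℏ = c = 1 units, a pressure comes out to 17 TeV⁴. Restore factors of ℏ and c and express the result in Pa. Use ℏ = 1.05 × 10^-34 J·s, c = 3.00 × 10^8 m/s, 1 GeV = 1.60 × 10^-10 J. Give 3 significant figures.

Pressure is [E]/[L]³ = [E]⁴/(ℏc)³.
1 GeV⁴ → 1/(ℏc)³ × (1 GeV in J)⁴ = 2.10 × 10^37 Pa.
Convert the energy scale: 17 TeV⁴ = 1.70 × 10^13 GeV⁴.
Result: 1.70 × 10^13 × 2.10 × 10^37 = 3.56 × 10^50 Pa.

3.56 × 10^50 Pa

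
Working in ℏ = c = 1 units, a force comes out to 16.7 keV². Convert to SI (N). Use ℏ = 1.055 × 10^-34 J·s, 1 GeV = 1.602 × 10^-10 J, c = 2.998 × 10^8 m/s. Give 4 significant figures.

Force is [E]/[L] = [E]²/(ℏc); restore (ℏc)⁻¹.
1 GeV² → 1/(ℏc) × (1 GeV in J)² = 8.114 × 10^5 N.
Convert the energy scale: 16.7 keV² = 1.67 × 10^-11 GeV².
Result: 1.67 × 10^-11 × 8.114 × 10^5 = 1.355 × 10^-5 N.

1.355 × 10^-5 N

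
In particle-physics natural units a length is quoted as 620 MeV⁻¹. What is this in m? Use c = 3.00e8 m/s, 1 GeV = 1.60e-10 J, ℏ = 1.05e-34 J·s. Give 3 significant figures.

1.22e-10 m

A length is [E]⁻¹ in ℏ=c=1; restore one factor of ℏc.
1 GeV⁻¹ → ℏc × (1 GeV in J)⁻¹ = 1.97e-16 m.
Convert the energy scale: 620 MeV⁻¹ = 6.20e5 GeV⁻¹.
Result: 6.20e5 × 1.97e-16 = 1.22e-10 m.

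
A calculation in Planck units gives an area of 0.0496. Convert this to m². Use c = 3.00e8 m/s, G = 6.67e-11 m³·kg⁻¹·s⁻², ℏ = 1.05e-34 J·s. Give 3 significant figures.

1.29e-71 m²

One Planck area: A_P = ℏG/c³ = 2.59e-70 m².
0.0496 × 2.59e-70 m² = 1.29e-71 m²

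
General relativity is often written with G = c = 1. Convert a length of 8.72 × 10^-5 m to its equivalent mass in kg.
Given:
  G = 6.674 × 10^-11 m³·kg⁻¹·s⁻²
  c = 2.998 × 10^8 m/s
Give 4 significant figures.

Length → mass via c²/G.
8.72 × 10^-5 m × (c²/G) = 1.174 × 10^23 kg

1.174 × 10^23 kg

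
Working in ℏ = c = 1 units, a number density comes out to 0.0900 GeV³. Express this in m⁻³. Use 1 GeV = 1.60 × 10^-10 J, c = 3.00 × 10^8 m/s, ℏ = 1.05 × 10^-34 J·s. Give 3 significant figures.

1.18 × 10^46 m⁻³

Number density is [L]⁻³ = [E]³/(ℏc)³.
1 GeV³ → 1/(ℏc)³ × (1 GeV in J)³ = 1.31 × 10^47 m⁻³.
Result: 0.0900 × 1.31 × 10^47 = 1.18 × 10^46 m⁻³.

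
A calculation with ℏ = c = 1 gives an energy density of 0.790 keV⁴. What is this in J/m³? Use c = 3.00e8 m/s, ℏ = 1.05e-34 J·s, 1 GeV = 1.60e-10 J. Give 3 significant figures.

1.66e13 J/m³

[E]/[L]³ = [E]⁴/(ℏc)³; restore (ℏc)⁻³.
1 GeV⁴ → 1/(ℏc)³ × (1 GeV in J)⁴ = 2.10e37 J/m³.
Convert the energy scale: 0.790 keV⁴ = 7.90e-25 GeV⁴.
Result: 7.90e-25 × 2.10e37 = 1.66e13 J/m³.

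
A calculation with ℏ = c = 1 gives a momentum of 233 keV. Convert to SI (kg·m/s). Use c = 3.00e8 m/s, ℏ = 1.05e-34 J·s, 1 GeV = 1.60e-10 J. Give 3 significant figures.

Momentum is [E]/c; divide by c.
1 GeV → 1/c × (1 GeV in J) = 5.33e-19 kg·m/s.
Convert the energy scale: 233 keV = 2.33e-4 GeV.
Result: 2.33e-4 × 5.33e-19 = 1.24e-22 kg·m/s.

1.24e-22 kg·m/s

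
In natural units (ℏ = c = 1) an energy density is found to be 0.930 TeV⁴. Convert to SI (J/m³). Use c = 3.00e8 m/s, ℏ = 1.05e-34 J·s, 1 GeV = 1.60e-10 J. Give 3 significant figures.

[E]/[L]³ = [E]⁴/(ℏc)³; restore (ℏc)⁻³.
1 GeV⁴ → 1/(ℏc)³ × (1 GeV in J)⁴ = 2.10e37 J/m³.
Convert the energy scale: 0.930 TeV⁴ = 9.30e11 GeV⁴.
Result: 9.30e11 × 2.10e37 = 1.95e49 J/m³.

1.95e49 J/m³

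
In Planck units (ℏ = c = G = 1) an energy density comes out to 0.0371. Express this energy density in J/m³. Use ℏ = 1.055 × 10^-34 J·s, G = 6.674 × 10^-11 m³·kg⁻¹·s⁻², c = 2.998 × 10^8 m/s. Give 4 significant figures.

One Planck energy density: u_P = c⁷/(ℏG²) = 4.632 × 10^113 J/m³.
0.0371 × 4.632 × 10^113 J/m³ = 1.719 × 10^112 J/m³

1.719 × 10^112 J/m³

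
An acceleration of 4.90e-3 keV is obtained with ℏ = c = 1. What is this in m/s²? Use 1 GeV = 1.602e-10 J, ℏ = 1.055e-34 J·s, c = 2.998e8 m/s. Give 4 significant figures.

Acceleration is [L]/[T]² = c·[E]/ℏ.
1 GeV → c/ℏ × (1 GeV in J) = 4.552e32 m/s².
Convert the energy scale: 4.90e-3 keV = 4.90e-9 GeV.
Result: 4.90e-9 × 4.552e32 = 2.231e24 m/s².

2.231e24 m/s²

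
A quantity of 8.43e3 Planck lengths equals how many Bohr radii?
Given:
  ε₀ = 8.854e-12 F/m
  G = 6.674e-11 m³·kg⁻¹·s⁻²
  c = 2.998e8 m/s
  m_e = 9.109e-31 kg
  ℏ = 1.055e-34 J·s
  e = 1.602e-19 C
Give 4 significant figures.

2.572e-21

Planck length: ℓ_P = √(ℏG/c³) = 1.616e-35 m
Bohr radius: a₀ = 4πε₀ℏ²/(m_e e²) = 5.297e-11 m
8.43e3 × 1.616e-35 / 5.297e-11 = 2.572e-21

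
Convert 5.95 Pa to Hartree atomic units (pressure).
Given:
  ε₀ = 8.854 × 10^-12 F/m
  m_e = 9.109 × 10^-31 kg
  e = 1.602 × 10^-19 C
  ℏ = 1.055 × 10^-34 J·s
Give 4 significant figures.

2.031 × 10^-13

atomic unit of pressure: P_au = E_h/a₀³ = m_e⁴e¹⁰/((4πε₀)⁵ℏ⁸) = 2.929 × 10^13 Pa.
5.95 / 2.929 × 10^13 = 2.031 × 10^-13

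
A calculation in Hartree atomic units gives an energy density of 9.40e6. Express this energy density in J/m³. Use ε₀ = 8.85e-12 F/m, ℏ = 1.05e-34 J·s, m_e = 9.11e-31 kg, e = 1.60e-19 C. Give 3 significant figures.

One atomic unit of energy density: u_au = E_h/a₀³ = m_e⁴e¹⁰/((4πε₀)⁵ℏ⁸) = 3.01e13 J/m³.
9.40e6 × 3.01e13 J/m³ = 2.83e20 J/m³

2.83e20 J/m³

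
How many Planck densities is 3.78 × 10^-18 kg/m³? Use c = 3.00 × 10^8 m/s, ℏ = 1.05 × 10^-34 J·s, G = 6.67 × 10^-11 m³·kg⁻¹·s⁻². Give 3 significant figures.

Planck density: ρ_P = c⁵/(ℏG²) = 5.20 × 10^96 kg/m³.
3.78 × 10^-18 / 5.20 × 10^96 = 7.27 × 10^-115

7.27 × 10^-115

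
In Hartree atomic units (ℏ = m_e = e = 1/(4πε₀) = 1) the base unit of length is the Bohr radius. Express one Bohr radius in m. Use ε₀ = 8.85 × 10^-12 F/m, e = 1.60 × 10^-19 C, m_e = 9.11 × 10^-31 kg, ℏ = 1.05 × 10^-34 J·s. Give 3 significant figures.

5.26 × 10^-11 m

a₀ = 4πε₀ℏ²/(m_e e²)
  = 1.23 × 10^-78 / 2.33 × 10^-68
  = 5.26 × 10^-11 m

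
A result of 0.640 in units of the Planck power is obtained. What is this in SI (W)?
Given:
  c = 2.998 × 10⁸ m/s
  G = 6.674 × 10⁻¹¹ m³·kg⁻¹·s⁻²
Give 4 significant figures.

2.322 × 10⁵² W

One Planck power: P_P = c⁵/G = 3.629 × 10⁵² W.
0.640 × 3.629 × 10⁵² W = 2.322 × 10⁵² W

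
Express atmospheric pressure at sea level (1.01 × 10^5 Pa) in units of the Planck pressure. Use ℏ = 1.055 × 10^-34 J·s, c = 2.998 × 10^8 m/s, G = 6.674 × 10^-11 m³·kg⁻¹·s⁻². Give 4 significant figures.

Planck pressure: p_P = c⁷/(ℏG²) = 4.632 × 10^113 Pa.
1.01 × 10^5 / 4.632 × 10^113 = 2.180 × 10^-109

2.180 × 10^-109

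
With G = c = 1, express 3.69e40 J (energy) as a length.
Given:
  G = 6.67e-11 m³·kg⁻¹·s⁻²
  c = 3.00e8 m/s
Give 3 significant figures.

Energy → length via G/c⁴.
3.69e40 J × (G/c⁴) = 3.04e-4 m

3.04e-4 m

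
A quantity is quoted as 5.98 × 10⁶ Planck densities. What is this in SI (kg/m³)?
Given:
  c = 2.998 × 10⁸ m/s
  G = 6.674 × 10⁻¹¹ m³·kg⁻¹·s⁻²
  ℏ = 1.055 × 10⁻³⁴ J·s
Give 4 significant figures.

One Planck density: ρ_P = c⁵/(ℏG²) = 5.154 × 10⁹⁶ kg/m³.
5.98 × 10⁶ × 5.154 × 10⁹⁶ kg/m³ = 3.082 × 10¹⁰³ kg/m³

3.082 × 10¹⁰³ kg/m³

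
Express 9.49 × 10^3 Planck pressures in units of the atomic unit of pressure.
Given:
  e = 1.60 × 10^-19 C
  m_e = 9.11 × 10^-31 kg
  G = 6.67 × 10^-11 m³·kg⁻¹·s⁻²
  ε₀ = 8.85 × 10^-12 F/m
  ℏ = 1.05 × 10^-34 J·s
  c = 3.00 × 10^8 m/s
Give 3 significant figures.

Planck pressure: p_P = c⁷/(ℏG²) = 4.68 × 10^113 Pa
atomic unit of pressure: P_au = E_h/a₀³ = m_e⁴e¹⁰/((4πε₀)⁵ℏ⁸) = 3.01 × 10^13 Pa
9.49 × 10^3 × 4.68 × 10^113 / 3.01 × 10^13 = 1.47 × 10^104

1.47 × 10^104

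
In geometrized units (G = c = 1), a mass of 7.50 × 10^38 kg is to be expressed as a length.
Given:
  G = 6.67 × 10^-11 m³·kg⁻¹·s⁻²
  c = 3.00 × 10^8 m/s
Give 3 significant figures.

In G = c = 1 units mass has dimensions of length; the conversion factor is G/c².
7.50 × 10^38 kg × (G/c²) = 5.56 × 10^11 m

5.56 × 10^11 m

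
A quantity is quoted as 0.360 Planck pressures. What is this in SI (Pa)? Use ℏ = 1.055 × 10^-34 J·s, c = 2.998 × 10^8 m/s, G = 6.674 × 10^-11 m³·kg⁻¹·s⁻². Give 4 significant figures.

1.668 × 10^113 Pa

One Planck pressure: p_P = c⁷/(ℏG²) = 4.632 × 10^113 Pa.
0.360 × 4.632 × 10^113 Pa = 1.668 × 10^113 Pa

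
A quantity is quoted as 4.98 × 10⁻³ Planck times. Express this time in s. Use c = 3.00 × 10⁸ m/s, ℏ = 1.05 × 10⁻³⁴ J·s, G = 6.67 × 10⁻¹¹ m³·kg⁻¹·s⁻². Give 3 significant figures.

2.67 × 10⁻⁴⁶ s

One Planck time: t_P = √(ℏG/c⁵) = 5.37 × 10⁻⁴⁴ s.
4.98 × 10⁻³ × 5.37 × 10⁻⁴⁴ s = 2.67 × 10⁻⁴⁶ s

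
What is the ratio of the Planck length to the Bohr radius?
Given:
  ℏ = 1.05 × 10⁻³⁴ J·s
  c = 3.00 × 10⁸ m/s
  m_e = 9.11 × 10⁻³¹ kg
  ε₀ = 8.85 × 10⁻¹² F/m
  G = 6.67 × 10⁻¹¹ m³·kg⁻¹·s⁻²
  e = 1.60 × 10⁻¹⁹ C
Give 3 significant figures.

Planck length: ℓ_P = √(ℏG/c³) = 1.61 × 10⁻³⁵ m
Bohr radius: a₀ = 4πε₀ℏ²/(m_e e²) = 5.26 × 10⁻¹¹ m
ratio = 1.61 × 10⁻³⁵ / 5.26 × 10⁻¹¹ = 3.06 × 10⁻²⁵

3.06 × 10⁻²⁵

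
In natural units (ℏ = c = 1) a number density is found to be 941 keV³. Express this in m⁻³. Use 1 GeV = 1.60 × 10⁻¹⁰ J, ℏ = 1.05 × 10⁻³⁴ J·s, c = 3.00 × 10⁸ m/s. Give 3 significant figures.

Number density is [L]⁻³ = [E]³/(ℏc)³.
1 GeV³ → 1/(ℏc)³ × (1 GeV in J)³ = 1.31 × 10⁴⁷ m⁻³.
Convert the energy scale: 941 keV³ = 9.41 × 10⁻¹⁶ GeV³.
Result: 9.41 × 10⁻¹⁶ × 1.31 × 10⁴⁷ = 1.23 × 10³² m⁻³.

1.23 × 10³² m⁻³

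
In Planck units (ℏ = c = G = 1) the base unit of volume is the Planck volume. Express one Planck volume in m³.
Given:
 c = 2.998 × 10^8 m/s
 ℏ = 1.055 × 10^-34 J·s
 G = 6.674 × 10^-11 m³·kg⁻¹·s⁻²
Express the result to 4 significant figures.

V_P = (ℏG/c³)^(3/2)
  = √(1.784 × 10^-209)
  = 4.224 × 10^-105 m³

4.224 × 10^-105 m³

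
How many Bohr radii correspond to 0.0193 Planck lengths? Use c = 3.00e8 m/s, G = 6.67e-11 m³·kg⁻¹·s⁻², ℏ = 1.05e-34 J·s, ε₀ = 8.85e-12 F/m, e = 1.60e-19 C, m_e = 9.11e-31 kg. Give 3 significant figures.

5.91e-27

Planck length: ℓ_P = √(ℏG/c³) = 1.61e-35 m
Bohr radius: a₀ = 4πε₀ℏ²/(m_e e²) = 5.26e-11 m
0.0193 × 1.61e-35 / 5.26e-11 = 5.91e-27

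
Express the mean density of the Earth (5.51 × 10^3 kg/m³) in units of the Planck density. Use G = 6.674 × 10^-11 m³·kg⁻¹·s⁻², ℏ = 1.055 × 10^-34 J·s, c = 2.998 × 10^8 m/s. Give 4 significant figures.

1.069 × 10^-93

Planck density: ρ_P = c⁵/(ℏG²) = 5.154 × 10^96 kg/m³.
5.51 × 10^3 / 5.154 × 10^96 = 1.069 × 10^-93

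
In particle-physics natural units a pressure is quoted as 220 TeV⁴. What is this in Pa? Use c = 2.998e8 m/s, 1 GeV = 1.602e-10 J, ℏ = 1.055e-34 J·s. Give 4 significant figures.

Pressure is [E]/[L]³ = [E]⁴/(ℏc)³.
1 GeV⁴ → 1/(ℏc)³ × (1 GeV in J)⁴ = 2.082e37 Pa.
Convert the energy scale: 220 TeV⁴ = 2.20e14 GeV⁴.
Result: 2.20e14 × 2.082e37 = 4.580e51 Pa.

4.580e51 Pa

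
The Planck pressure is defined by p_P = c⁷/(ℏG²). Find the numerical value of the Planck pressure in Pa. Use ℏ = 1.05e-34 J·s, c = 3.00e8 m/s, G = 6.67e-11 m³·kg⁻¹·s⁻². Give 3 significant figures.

p_P = c⁷/(ℏG²)
  = 2.19e59 / 4.67e-55
  = 4.68e113 Pa

4.68e113 Pa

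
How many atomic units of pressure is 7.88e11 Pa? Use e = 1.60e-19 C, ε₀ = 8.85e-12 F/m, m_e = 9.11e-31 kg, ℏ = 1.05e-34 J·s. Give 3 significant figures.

0.0262

atomic unit of pressure: P_au = E_h/a₀³ = m_e⁴e¹⁰/((4πε₀)⁵ℏ⁸) = 3.01e13 Pa.
7.88e11 / 3.01e13 = 0.0262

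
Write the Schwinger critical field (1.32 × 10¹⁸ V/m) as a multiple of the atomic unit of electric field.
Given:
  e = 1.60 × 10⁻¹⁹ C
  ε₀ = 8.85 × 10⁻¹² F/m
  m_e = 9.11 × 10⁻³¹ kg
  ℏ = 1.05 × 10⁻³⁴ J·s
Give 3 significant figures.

2.54 × 10⁶

atomic unit of electric field: E_au = E_h/(e a₀) = m_e²e⁵/((4πε₀)³ℏ⁴) = 5.20 × 10¹¹ V/m.
1.32 × 10¹⁸ / 5.20 × 10¹¹ = 2.54 × 10⁶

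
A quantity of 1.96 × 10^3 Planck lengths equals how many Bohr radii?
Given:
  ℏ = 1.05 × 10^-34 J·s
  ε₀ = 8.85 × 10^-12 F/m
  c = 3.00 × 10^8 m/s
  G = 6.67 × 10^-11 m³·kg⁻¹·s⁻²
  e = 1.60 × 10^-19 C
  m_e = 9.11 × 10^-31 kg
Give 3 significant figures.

6.00 × 10^-22

Planck length: ℓ_P = √(ℏG/c³) = 1.61 × 10^-35 m
Bohr radius: a₀ = 4πε₀ℏ²/(m_e e²) = 5.26 × 10^-11 m
1.96 × 10^3 × 1.61 × 10^-35 / 5.26 × 10^-11 = 6.00 × 10^-22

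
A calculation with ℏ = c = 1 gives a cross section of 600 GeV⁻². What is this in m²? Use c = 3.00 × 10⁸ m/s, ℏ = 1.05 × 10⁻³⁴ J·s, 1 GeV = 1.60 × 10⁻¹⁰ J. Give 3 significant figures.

2.33 × 10⁻²⁹ m²

Area is [L]² = [E]⁻²·(ℏc)²; restore (ℏc)².
1 GeV⁻² → (ℏc)² × (1 GeV in J)⁻² = 3.88 × 10⁻³² m².
Result: 600 × 3.88 × 10⁻³² = 2.33 × 10⁻²⁹ m².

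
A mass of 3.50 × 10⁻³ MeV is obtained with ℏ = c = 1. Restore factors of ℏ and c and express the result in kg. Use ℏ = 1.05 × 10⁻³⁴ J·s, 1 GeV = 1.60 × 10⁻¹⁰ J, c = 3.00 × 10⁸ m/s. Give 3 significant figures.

Mass is [E]/c²; divide by c².
1 GeV → 1/c² × (1 GeV in J) = 1.78 × 10⁻²⁷ kg.
Convert the energy scale: 3.50 × 10⁻³ MeV = 3.50 × 10⁻⁶ GeV.
Result: 3.50 × 10⁻⁶ × 1.78 × 10⁻²⁷ = 6.22 × 10⁻³³ kg.

6.22 × 10⁻³³ kg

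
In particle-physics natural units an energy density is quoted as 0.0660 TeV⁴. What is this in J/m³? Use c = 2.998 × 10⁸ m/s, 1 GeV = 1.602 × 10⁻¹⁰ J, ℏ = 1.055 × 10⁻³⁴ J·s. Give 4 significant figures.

1.374 × 10⁴⁸ J/m³

[E]/[L]³ = [E]⁴/(ℏc)³; restore (ℏc)⁻³.
1 GeV⁴ → 1/(ℏc)³ × (1 GeV in J)⁴ = 2.082 × 10³⁷ J/m³.
Convert the energy scale: 0.0660 TeV⁴ = 6.60 × 10¹⁰ GeV⁴.
Result: 6.60 × 10¹⁰ × 2.082 × 10³⁷ = 1.374 × 10⁴⁸ J/m³.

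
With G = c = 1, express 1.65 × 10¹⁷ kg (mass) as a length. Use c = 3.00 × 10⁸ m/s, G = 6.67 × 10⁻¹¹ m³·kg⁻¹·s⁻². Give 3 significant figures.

In G = c = 1 units mass has dimensions of length; the conversion factor is G/c².
1.65 × 10¹⁷ kg × (G/c²) = 1.22 × 10⁻¹⁰ m

1.22 × 10⁻¹⁰ m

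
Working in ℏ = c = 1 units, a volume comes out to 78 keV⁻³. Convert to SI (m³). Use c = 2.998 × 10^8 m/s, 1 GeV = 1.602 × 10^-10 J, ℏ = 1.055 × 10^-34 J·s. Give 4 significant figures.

6.003 × 10^-28 m³

Volume is [L]³ = [E]⁻³·(ℏc)³.
1 GeV⁻³ → (ℏc)³ × (1 GeV in J)⁻³ = 7.696 × 10^-48 m³.
Convert the energy scale: 78 keV⁻³ = 7.80 × 10^19 GeV⁻³.
Result: 7.80 × 10^19 × 7.696 × 10^-48 = 6.003 × 10^-28 m³.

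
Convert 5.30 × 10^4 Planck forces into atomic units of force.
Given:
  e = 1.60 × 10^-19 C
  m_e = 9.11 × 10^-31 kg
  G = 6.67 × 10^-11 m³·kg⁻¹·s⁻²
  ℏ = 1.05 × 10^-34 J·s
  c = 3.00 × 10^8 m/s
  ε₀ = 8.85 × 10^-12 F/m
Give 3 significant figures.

7.73 × 10^55

Planck force: F_P = c⁴/G = 1.21 × 10^44 N
atomic unit of force: F_au = E_h/a₀ = m_e²e⁶/((4πε₀)³ℏ⁴) = 8.33 × 10^-8 N
5.30 × 10^4 × 1.21 × 10^44 / 8.33 × 10^-8 = 7.73 × 10^55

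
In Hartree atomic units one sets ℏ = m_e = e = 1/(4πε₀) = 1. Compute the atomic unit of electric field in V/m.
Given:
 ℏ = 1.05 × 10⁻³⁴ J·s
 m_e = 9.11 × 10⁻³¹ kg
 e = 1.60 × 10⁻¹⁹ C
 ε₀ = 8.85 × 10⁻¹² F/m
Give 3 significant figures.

E_au = E_h/(e a₀) = m_e²e⁵/((4πε₀)³ℏ⁴)
E_h = 4.38 × 10⁻¹⁸ J
a₀ = 5.26 × 10⁻¹¹ m
E_h/(e·a₀) = 5.20 × 10¹¹ V/m

5.20 × 10¹¹ V/m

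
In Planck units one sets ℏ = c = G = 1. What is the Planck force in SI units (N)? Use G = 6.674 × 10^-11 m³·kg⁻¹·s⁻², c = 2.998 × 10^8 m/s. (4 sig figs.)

F_P = c⁴/G
  = 8.078 × 10^33 / 6.674 × 10^-11
  = 1.210 × 10^44 N

1.210 × 10^44 N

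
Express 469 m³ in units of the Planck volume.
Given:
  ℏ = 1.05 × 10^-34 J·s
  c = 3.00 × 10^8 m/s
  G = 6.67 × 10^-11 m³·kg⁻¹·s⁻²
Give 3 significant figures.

1.12 × 10^107

Planck volume: V_P = (ℏG/c³)^(3/2) = 4.18 × 10^-105 m³.
469 / 4.18 × 10^-105 = 1.12 × 10^107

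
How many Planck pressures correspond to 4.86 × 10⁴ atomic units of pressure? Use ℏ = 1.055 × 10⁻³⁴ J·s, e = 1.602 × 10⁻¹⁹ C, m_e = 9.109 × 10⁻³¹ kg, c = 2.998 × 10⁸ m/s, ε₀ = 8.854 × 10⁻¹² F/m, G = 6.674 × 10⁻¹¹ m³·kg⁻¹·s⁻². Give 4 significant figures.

3.073 × 10⁻⁹⁶

atomic unit of pressure: P_au = E_h/a₀³ = m_e⁴e¹⁰/((4πε₀)⁵ℏ⁸) = 2.929 × 10¹³ Pa
Planck pressure: p_P = c⁷/(ℏG²) = 4.632 × 10¹¹³ Pa
4.86 × 10⁴ × 2.929 × 10¹³ / 4.632 × 10¹¹³ = 3.073 × 10⁻⁹⁶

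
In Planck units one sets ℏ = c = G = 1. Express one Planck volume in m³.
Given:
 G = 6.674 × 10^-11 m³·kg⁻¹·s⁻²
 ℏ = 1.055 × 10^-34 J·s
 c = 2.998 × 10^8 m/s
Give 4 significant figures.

4.224 × 10^-105 m³

V_P = (ℏG/c³)^(3/2)
  = √(1.784 × 10^-209)
  = 4.224 × 10^-105 m³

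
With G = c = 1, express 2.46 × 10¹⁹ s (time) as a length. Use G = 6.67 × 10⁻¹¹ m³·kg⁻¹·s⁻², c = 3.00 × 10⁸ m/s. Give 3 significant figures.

7.38 × 10²⁷ m

Time → length via c.
2.46 × 10¹⁹ s × (c) = 7.38 × 10²⁷ m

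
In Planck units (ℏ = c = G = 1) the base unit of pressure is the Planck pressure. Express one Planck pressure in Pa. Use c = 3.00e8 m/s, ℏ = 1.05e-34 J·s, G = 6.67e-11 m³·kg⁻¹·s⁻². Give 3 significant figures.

4.68e113 Pa

p_P = c⁷/(ℏG²)
  = 2.19e59 / 4.67e-55
  = 4.68e113 Pa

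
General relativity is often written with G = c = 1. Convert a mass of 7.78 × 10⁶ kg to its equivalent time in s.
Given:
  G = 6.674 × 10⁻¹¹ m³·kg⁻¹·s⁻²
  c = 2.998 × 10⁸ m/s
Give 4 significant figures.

1.927 × 10⁻²⁹ s

Mass → time via G/c³.
7.78 × 10⁶ kg × (G/c³) = 1.927 × 10⁻²⁹ s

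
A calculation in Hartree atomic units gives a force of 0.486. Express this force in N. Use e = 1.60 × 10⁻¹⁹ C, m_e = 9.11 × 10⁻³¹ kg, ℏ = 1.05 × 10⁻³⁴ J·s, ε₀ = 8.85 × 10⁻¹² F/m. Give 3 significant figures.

One atomic unit of force: F_au = E_h/a₀ = m_e²e⁶/((4πε₀)³ℏ⁴) = 8.33 × 10⁻⁸ N.
0.486 × 8.33 × 10⁻⁸ N = 4.05 × 10⁻⁸ N

4.05 × 10⁻⁸ N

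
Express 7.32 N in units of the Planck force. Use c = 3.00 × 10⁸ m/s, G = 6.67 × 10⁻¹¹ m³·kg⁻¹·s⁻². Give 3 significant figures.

Planck force: F_P = c⁴/G = 1.21 × 10⁴⁴ N.
7.32 / 1.21 × 10⁴⁴ = 6.03 × 10⁻⁴⁴

6.03 × 10⁻⁴⁴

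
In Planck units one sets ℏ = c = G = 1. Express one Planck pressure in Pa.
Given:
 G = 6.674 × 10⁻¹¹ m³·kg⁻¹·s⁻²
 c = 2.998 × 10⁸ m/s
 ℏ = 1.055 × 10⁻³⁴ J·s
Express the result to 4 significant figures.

4.632 × 10¹¹³ Pa

p_P = c⁷/(ℏG²)
  = 2.177 × 10⁵⁹ / 4.699 × 10⁻⁵⁵
  = 4.632 × 10¹¹³ Pa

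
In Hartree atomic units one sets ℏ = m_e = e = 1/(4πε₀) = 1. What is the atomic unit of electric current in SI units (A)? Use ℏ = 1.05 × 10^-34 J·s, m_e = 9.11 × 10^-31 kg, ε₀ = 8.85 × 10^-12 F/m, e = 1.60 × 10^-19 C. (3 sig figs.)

6.67 × 10^-3 A

I_au = e E_h/ℏ = m_e e⁵/((4πε₀)²ℏ³)
E_h = 4.38 × 10^-18 J
e·E_h/ℏ = 6.67 × 10^-3 A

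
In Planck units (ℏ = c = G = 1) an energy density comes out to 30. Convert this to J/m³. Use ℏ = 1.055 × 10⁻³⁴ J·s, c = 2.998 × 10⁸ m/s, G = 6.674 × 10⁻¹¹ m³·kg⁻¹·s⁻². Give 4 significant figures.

1.390 × 10¹¹⁵ J/m³

One Planck energy density: u_P = c⁷/(ℏG²) = 4.632 × 10¹¹³ J/m³.
30 × 4.632 × 10¹¹³ J/m³ = 1.390 × 10¹¹⁵ J/m³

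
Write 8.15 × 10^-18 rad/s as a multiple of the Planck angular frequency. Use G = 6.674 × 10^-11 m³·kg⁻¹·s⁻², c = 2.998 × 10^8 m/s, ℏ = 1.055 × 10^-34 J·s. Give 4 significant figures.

4.394 × 10^-61

Planck angular frequency: ω_P = √(c⁵/(ℏG)) = 1.855 × 10^43 rad/s.
8.15 × 10^-18 / 1.855 × 10^43 = 4.394 × 10^-61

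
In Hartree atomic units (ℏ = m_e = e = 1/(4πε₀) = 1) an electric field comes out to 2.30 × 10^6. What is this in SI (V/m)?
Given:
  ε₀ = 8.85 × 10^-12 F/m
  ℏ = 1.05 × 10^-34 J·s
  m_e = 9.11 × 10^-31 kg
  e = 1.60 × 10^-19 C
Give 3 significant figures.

One atomic unit of electric field: E_au = E_h/(e a₀) = m_e²e⁵/((4πε₀)³ℏ⁴) = 5.20 × 10^11 V/m.
2.30 × 10^6 × 5.20 × 10^11 V/m = 1.20 × 10^18 V/m

1.20 × 10^18 V/m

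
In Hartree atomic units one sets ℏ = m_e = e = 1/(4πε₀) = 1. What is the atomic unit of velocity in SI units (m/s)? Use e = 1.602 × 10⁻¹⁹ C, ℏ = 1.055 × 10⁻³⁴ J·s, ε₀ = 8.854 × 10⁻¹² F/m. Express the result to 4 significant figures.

2.186 × 10⁶ m/s

v_au = e²/(4πε₀ℏ)
  = 2.566 × 10⁻³⁸ / 1.174 × 10⁻⁴⁴
  = 2.186 × 10⁶ m/s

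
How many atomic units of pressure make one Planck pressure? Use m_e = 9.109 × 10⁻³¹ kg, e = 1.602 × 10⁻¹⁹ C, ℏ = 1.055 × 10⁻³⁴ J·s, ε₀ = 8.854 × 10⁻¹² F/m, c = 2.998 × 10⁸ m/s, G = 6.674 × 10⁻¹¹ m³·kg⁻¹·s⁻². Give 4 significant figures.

Planck pressure: p_P = c⁷/(ℏG²) = 4.632 × 10¹¹³ Pa
atomic unit of pressure: P_au = E_h/a₀³ = m_e⁴e¹⁰/((4πε₀)⁵ℏ⁸) = 2.929 × 10¹³ Pa
ratio = 4.632 × 10¹¹³ / 2.929 × 10¹³ = 1.581 × 10¹⁰⁰

1.581 × 10¹⁰⁰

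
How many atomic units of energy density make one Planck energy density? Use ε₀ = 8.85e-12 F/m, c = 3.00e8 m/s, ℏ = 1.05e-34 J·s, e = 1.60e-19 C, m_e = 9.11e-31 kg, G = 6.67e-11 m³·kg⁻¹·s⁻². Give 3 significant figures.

1.55e100

Planck energy density: u_P = c⁷/(ℏG²) = 4.68e113 J/m³
atomic unit of energy density: u_au = E_h/a₀³ = m_e⁴e¹⁰/((4πε₀)⁵ℏ⁸) = 3.01e13 J/m³
ratio = 4.68e113 / 3.01e13 = 1.55e100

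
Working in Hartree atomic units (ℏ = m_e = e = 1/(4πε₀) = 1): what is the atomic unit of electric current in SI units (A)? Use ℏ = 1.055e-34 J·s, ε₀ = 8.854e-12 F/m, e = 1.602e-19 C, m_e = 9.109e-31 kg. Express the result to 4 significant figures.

The unique combination of the constants set to 1 with dimensions of current is I_au = e E_h/ℏ = m_e e⁵/((4πε₀)²ℏ³).
E_h = 4.354e-18 J
e·E_h/ℏ = 6.612e-3 A

6.612e-3 A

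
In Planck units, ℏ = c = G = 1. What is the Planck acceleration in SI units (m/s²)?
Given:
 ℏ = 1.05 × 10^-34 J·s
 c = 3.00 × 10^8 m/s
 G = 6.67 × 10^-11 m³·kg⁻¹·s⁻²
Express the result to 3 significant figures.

The unique combination of the constants set to 1 with dimensions of acceleration is a_P = √(c⁷/(ℏG)).
  = √(3.12 × 10^103)
  = 5.59 × 10^51 m/s²

5.59 × 10^51 m/s²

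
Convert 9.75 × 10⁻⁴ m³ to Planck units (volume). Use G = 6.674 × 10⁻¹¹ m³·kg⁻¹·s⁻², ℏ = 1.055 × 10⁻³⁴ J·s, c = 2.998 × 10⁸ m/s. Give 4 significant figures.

Planck volume: V_P = (ℏG/c³)^(3/2) = 4.224 × 10⁻¹⁰⁵ m³.
9.75 × 10⁻⁴ / 4.224 × 10⁻¹⁰⁵ = 2.308 × 10¹⁰¹

2.308 × 10¹⁰¹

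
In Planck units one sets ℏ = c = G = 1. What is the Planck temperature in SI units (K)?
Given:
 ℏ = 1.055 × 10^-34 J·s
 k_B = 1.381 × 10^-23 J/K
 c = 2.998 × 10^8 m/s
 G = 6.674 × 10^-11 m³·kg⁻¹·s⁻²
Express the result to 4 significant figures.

T_P = √(ℏc⁵/G) / k_B
  = √(3.828 × 10^18) × 7.241 × 10^22
  = 1.417 × 10^32 K

1.417 × 10^32 K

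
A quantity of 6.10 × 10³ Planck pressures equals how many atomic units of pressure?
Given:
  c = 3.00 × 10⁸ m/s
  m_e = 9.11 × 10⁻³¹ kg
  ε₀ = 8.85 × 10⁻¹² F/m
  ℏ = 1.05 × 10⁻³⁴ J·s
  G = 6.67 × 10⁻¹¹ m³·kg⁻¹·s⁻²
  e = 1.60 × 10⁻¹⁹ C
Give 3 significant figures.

Planck pressure: p_P = c⁷/(ℏG²) = 4.68 × 10¹¹³ Pa
atomic unit of pressure: P_au = E_h/a₀³ = m_e⁴e¹⁰/((4πε₀)⁵ℏ⁸) = 3.01 × 10¹³ Pa
6.10 × 10³ × 4.68 × 10¹¹³ / 3.01 × 10¹³ = 9.48 × 10¹⁰³

9.48 × 10¹⁰³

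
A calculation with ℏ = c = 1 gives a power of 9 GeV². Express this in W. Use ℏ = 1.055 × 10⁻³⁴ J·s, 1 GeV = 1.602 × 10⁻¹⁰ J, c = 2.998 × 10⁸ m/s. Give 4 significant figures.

2.189 × 10¹⁵ W

Power is [E]/[T] = [E]²/ℏ.
1 GeV² → 1/ℏ × (1 GeV in J)² = 2.433 × 10¹⁴ W.
Result: 9 × 2.433 × 10¹⁴ = 2.189 × 10¹⁵ W.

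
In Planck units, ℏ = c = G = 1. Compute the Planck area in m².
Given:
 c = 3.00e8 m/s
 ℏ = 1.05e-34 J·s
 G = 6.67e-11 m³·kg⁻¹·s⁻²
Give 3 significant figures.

2.59e-70 m²

The unique combination of the constants set to 1 with dimensions of area is A_P = ℏG/c³.
  = 7.00e-45 / 2.70e25
  = 2.59e-70 m²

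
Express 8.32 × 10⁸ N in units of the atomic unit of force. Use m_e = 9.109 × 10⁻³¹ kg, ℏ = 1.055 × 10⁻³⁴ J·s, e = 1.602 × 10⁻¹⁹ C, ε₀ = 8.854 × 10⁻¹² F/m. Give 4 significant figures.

1.012 × 10¹⁶

atomic unit of force: F_au = E_h/a₀ = m_e²e⁶/((4πε₀)³ℏ⁴) = 8.220 × 10⁻⁸ N.
8.32 × 10⁸ / 8.220 × 10⁻⁸ = 1.012 × 10¹⁶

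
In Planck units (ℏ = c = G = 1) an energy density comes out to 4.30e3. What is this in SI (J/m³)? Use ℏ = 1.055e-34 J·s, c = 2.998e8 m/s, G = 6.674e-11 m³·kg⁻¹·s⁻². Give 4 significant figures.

One Planck energy density: u_P = c⁷/(ℏG²) = 4.632e113 J/m³.
4.30e3 × 4.632e113 J/m³ = 1.992e117 J/m³

1.992e117 J/m³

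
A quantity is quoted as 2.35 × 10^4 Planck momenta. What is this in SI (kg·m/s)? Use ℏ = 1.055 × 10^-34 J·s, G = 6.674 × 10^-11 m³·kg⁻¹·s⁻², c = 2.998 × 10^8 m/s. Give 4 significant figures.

1.534 × 10^5 kg·m/s

One Planck momentum: p_P = √(ℏc³/G) = 6.527 kg·m/s.
2.35 × 10^4 × 6.527 kg·m/s = 1.534 × 10^5 kg·m/s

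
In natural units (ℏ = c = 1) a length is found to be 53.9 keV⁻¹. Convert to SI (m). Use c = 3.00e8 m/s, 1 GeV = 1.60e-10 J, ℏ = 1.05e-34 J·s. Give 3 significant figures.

A length is [E]⁻¹ in ℏ=c=1; restore one factor of ℏc.
1 GeV⁻¹ → ℏc × (1 GeV in J)⁻¹ = 1.97e-16 m.
Convert the energy scale: 53.9 keV⁻¹ = 5.39e7 GeV⁻¹.
Result: 5.39e7 × 1.97e-16 = 1.06e-8 m.

1.06e-8 m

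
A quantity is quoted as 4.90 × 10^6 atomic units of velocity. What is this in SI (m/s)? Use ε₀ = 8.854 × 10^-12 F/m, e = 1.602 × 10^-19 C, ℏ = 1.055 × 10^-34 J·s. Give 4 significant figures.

One atomic unit of velocity: v_au = e²/(4πε₀ℏ) = 2.186 × 10^6 m/s.
4.90 × 10^6 × 2.186 × 10^6 m/s = 1.071 × 10^13 m/s

1.071 × 10^13 m/s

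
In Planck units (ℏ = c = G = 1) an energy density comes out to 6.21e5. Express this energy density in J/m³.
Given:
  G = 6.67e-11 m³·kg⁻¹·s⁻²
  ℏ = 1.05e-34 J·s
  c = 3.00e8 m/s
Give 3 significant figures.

2.91e119 J/m³

One Planck energy density: u_P = c⁷/(ℏG²) = 4.68e113 J/m³.
6.21e5 × 4.68e113 J/m³ = 2.91e119 J/m³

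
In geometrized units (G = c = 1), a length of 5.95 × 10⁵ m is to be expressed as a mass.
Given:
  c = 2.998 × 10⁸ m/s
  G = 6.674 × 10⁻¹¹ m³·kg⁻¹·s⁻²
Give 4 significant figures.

8.013 × 10³² kg

Length → mass via c²/G.
5.95 × 10⁵ m × (c²/G) = 8.013 × 10³² kg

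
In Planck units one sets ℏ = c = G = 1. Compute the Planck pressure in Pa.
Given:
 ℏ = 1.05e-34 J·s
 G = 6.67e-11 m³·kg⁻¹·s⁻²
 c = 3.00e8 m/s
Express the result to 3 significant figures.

p_P = c⁷/(ℏG²)
  = 2.19e59 / 4.67e-55
  = 4.68e113 Pa

4.68e113 Pa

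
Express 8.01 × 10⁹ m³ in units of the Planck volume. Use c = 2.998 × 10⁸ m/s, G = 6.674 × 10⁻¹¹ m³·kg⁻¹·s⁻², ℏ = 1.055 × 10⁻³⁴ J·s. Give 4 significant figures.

1.896 × 10¹¹⁴

Planck volume: V_P = (ℏG/c³)^(3/2) = 4.224 × 10⁻¹⁰⁵ m³.
8.01 × 10⁹ / 4.224 × 10⁻¹⁰⁵ = 1.896 × 10¹¹⁴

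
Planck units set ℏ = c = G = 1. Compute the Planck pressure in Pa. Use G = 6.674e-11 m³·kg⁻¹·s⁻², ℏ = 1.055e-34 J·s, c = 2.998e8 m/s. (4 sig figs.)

Dimensional analysis gives p_P = c⁷/(ℏG²).
  = 2.177e59 / 4.699e-55
  = 4.632e113 Pa

4.632e113 Pa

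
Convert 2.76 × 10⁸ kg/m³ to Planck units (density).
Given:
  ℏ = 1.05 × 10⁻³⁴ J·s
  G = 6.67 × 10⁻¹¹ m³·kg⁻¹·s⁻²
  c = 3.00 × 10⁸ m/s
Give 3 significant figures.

Planck density: ρ_P = c⁵/(ℏG²) = 5.20 × 10⁹⁶ kg/m³.
2.76 × 10⁸ / 5.20 × 10⁹⁶ = 5.31 × 10⁻⁸⁹

5.31 × 10⁻⁸⁹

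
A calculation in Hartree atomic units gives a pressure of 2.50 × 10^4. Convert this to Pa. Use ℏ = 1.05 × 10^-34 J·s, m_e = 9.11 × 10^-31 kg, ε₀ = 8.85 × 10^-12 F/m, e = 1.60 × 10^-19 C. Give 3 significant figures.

7.53 × 10^17 Pa

One atomic unit of pressure: P_au = E_h/a₀³ = m_e⁴e¹⁰/((4πε₀)⁵ℏ⁸) = 3.01 × 10^13 Pa.
2.50 × 10^4 × 3.01 × 10^13 Pa = 7.53 × 10^17 Pa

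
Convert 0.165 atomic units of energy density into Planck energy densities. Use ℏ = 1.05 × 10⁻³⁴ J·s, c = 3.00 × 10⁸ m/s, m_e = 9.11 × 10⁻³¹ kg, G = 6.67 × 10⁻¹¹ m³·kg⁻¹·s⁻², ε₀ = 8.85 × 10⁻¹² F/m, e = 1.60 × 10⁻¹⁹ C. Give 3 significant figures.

atomic unit of energy density: u_au = E_h/a₀³ = m_e⁴e¹⁰/((4πε₀)⁵ℏ⁸) = 3.01 × 10¹³ J/m³
Planck energy density: u_P = c⁷/(ℏG²) = 4.68 × 10¹¹³ J/m³
0.165 × 3.01 × 10¹³ / 4.68 × 10¹¹³ = 1.06 × 10⁻¹⁰¹

1.06 × 10⁻¹⁰¹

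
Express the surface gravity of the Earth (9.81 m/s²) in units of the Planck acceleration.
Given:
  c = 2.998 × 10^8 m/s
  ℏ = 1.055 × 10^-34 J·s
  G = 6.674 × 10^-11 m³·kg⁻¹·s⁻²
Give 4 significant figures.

Planck acceleration: a_P = √(c⁷/(ℏG)) = 5.560 × 10^51 m/s².
9.81 / 5.560 × 10^51 = 1.764 × 10^-51

1.764 × 10^-51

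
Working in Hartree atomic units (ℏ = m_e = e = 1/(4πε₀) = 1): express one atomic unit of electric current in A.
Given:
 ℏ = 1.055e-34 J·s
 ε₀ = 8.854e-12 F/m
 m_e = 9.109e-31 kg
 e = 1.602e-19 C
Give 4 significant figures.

Dimensional analysis gives I_au = e E_h/ℏ = m_e e⁵/((4πε₀)²ℏ³).
E_h = 4.354e-18 J
e·E_h/ℏ = 6.612e-3 A

6.612e-3 A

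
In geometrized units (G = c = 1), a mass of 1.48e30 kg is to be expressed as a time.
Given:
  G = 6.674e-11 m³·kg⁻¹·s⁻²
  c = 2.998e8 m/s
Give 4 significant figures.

Mass → time via G/c³.
1.48e30 kg × (G/c³) = 3.666e-6 s

3.666e-6 s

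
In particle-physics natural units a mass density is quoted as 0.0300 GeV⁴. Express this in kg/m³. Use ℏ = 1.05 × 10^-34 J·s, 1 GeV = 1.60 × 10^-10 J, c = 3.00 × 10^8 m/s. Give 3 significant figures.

6.99 × 10^18 kg/m³

Mass density is [E]/(c²[L]³) = [E]⁴/(ℏ³c⁵).
1 GeV⁴ → 1/(ℏ³c⁵) × (1 GeV in J)⁴ = 2.33 × 10^20 kg/m³.
Result: 0.0300 × 2.33 × 10^20 = 6.99 × 10^18 kg/m³.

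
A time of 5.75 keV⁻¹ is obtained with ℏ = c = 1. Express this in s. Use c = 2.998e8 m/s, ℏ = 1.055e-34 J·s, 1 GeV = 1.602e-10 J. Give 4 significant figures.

A time is [E]⁻¹ in ℏ=c=1; restore one factor of ℏ.
1 GeV⁻¹ → ℏ × (1 GeV in J)⁻¹ = 6.586e-25 s.
Convert the energy scale: 5.75 keV⁻¹ = 5.75e6 GeV⁻¹.
Result: 5.75e6 × 6.586e-25 = 3.787e-18 s.

3.787e-18 s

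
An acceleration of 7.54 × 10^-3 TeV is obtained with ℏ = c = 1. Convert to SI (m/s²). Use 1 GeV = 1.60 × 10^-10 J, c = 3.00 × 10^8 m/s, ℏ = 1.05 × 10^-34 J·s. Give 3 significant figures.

3.45 × 10^33 m/s²

Acceleration is [L]/[T]² = c·[E]/ℏ.
1 GeV → c/ℏ × (1 GeV in J) = 4.57 × 10^32 m/s².
Convert the energy scale: 7.54 × 10^-3 TeV = 7.54 GeV.
Result: 7.54 × 4.57 × 10^32 = 3.45 × 10^33 m/s².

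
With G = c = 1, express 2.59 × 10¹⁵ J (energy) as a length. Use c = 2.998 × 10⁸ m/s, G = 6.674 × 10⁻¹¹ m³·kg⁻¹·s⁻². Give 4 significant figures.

Energy → length via G/c⁴.
2.59 × 10¹⁵ J × (G/c⁴) = 2.140 × 10⁻²⁹ m

2.140 × 10⁻²⁹ m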